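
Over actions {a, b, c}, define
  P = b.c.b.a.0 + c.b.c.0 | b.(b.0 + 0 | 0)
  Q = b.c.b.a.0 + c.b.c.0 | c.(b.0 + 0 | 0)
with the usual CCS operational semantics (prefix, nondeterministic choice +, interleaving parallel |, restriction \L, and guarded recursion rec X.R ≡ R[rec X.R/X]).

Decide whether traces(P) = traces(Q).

NO — witness ⟨bb⟩

LTS(P): 16 reachable states
  s0 = b.c.b.a.0 + c.b.c.0 | b.(b.0 + 0 | 0) has moves =b=> s1, =b=> s2, =c=> s3
  s1 = c.b.a.0 has moves =c=> s4
  s2 = c.b.c.0 | (b.0 + 0 | 0) has moves =b=> s5, =c=> s6
  s3 = b.c.0 | b.(b.0 + 0 | 0) has moves =b=> s6, =b=> s7
  s4 = b.a.0 has moves =b=> s8
  s5 = c.b.c.0 | 0 has moves =c=> s9
  s6 = b.c.0 | (b.0 + 0 | 0) has moves =b=> s10, =b=> s9
  s7 = c.0 | b.(b.0 + 0 | 0) has moves =b=> s10, =c=> s11
  s8 = a.0 has moves =a=> s12
  s9 = b.c.0 | 0 has moves =b=> s13
  s10 = c.0 | (b.0 + 0 | 0) has moves =b=> s13, =c=> s14
  s11 = 0 | b.(b.0 + 0 | 0) has moves =b=> s14
  s12 = 0 has moves deadlocked
  s13 = c.0 | 0 has moves =c=> s15
  s14 = 0 | (b.0 + 0 | 0) has moves =b=> s15
  s15 = 0 | 0 has moves deadlocked
LTS(Q): 16 reachable states
  t0 = b.c.b.a.0 + c.b.c.0 | c.(b.0 + 0 | 0) has moves =b=> t1, =c=> t2, =c=> t3
  t1 = c.b.a.0 has moves =c=> t4
  t2 = b.c.0 | c.(b.0 + 0 | 0) has moves =b=> t5, =c=> t6
  t3 = c.b.c.0 | (b.0 + 0 | 0) has moves =b=> t7, =c=> t6
  t4 = b.a.0 has moves =b=> t8
  t5 = c.0 | c.(b.0 + 0 | 0) has moves =c=> t10, =c=> t9
  t6 = b.c.0 | (b.0 + 0 | 0) has moves =b=> t10, =b=> t11
  t7 = c.b.c.0 | 0 has moves =c=> t11
  t8 = a.0 has moves =a=> t12
  t9 = 0 | c.(b.0 + 0 | 0) has moves =c=> t13
  t10 = c.0 | (b.0 + 0 | 0) has moves =b=> t14, =c=> t13
  t11 = b.c.0 | 0 has moves =b=> t14
  t12 = 0 has moves deadlocked
  t13 = 0 | (b.0 + 0 | 0) has moves =b=> t15
  t14 = c.0 | 0 has moves =c=> t15
  t15 = 0 | 0 has moves deadlocked
Run σ = ⟨bb⟩ on P: start {s0}
  after b @ step 1: {s1, s2}
  after b @ step 2: {s5}
  — P admits the full trace.
Run σ = ⟨bb⟩ on Q: start {t0}
  after b @ step 1: {t1}
  after b @ step 2: ∅  — Q cannot continue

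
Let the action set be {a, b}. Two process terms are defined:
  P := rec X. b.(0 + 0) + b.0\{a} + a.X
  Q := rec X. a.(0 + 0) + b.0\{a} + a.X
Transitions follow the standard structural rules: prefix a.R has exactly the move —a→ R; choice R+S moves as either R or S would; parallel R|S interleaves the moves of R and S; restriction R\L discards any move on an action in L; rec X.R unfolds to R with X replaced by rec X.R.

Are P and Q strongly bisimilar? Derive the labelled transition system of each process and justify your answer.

LTS(P): 3 reachable states
  p0 = rec X. b.(0 + 0) + b.0\{a} + a.X ⊢ ··a··> p0, ··b··> p1, ··b··> p2
  p1 = 0 + 0 ⊢ (no moves)
  p2 = 0\{a} ⊢ (no moves)
LTS(Q): 3 reachable states
  q0 = rec X. a.(0 + 0) + b.0\{a} + a.X ⊢ ··a··> q0, ··a··> q1, ··b··> q2
  q1 = 0 + 0 ⊢ (no moves)
  q2 = 0\{a} ⊢ (no moves)
Bisimilarity quotient blocks:
  B0 = {p0}
  B1 = {p1, p2, q1, q2}
  B2 = {q0}
p0 ∈ B0, q0 ∈ B2 → different blocks

P ≁ Q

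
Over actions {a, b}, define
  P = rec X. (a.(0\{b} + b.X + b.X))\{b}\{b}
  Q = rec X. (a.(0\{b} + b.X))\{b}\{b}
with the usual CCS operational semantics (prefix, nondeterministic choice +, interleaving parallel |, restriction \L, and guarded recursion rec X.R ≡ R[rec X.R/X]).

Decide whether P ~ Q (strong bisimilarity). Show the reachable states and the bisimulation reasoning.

bisimilar

P's transition system — 2 states:
  m0 = rec X. (a.(0\{b} + b.X + b.X))\{b}\{b} → ··a··> m1
  m1 = (0\{b} + b.(rec X. (a.(0\{b} + b.X + b.X))\{b}\{b}) + b.(rec X. (a.(0\{b} + b.X + b.X))\{b}\{b}))\{b}\{b} → ∅
Q's transition system — 2 states:
  n0 = rec X. (a.(0\{b} + b.X))\{b}\{b} → ··a··> n1
  n1 = (0\{b} + b.(rec X. (a.(0\{b} + b.X))\{b}\{b}))\{b}\{b} → ∅
Partition-refinement fixed point:
  B0 = {m0, n0}
  B1 = {m1, n1}
m0 ∈ B0, n0 ∈ B0 → same block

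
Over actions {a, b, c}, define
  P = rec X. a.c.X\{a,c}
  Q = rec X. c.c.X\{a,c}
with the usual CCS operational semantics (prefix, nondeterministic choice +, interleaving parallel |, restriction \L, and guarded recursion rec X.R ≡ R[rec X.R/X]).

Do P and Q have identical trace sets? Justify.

trace-distinct — witness ⟨a⟩

LTS(P): 3 reachable states
  m0 = rec X. a.c.X\{a,c} ⊢ —a→ m1
  m1 = c.(rec X. a.c.X\{a,c})\{a,c} ⊢ —c→ m2
  m2 = (rec X. a.c.X\{a,c})\{a,c} ⊢ stopped
LTS(Q): 3 reachable states
  n0 = rec X. c.c.X\{a,c} ⊢ —c→ n1
  n1 = c.(rec X. c.c.X\{a,c})\{a,c} ⊢ —c→ n2
  n2 = (rec X. c.c.X\{a,c})\{a,c} ⊢ stopped
Trace ⟨a⟩ through P, begin at {m0}:
  after a @ step 1: {m1}
  ✓ P
Trace ⟨a⟩ through Q, begin at {n0}:
  after a @ step 1: no successor for Q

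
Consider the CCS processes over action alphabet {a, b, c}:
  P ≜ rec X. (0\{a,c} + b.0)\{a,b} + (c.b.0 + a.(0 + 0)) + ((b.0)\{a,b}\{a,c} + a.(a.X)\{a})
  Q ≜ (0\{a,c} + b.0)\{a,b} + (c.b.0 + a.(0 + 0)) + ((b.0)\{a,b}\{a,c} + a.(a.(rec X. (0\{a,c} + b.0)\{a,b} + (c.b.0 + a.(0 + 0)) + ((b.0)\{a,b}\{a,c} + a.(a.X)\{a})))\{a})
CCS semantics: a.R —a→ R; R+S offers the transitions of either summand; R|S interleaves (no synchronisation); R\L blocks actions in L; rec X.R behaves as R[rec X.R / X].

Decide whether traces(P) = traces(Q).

YES

LTS(P): 5 reachable states
  m0 = rec X. (0\{a,c} + b.0)\{a,b} + (c.b.0 + a.(0 + 0)) + ((b.0)\{a,b}\{a,c} + a.(a.X)\{a}) has moves =a=> m1, =a=> m2, =c=> m3
  m1 = (a.(rec X. (0\{a,c} + b.0)\{a,b} + (c.b.0 + a.(0 + 0)) + ((b.0)\{a,b}\{a,c} + a.(a.X)\{a})))\{a} has moves stopped
  m2 = 0 + 0 has moves stopped
  m3 = b.0 has moves =b=> m4
  m4 = 0 has moves stopped
LTS(Q): 5 reachable states
  n0 = (0\{a,c} + b.0)\{a,b} + (c.b.0 + a.(0 + 0)) + ((b.0)\{a,b}\{a,c} + a.(a.(rec X. (0\{a,c} + b.0)\{a,b} + (c.b.0 + a.(0 + 0)) + ((b.0)\{a,b}\{a,c} + a.(a.X)\{a})))\{a}) has moves =a=> n1, =a=> n2, =c=> n3
  n1 = (a.(rec X. (0\{a,c} + b.0)\{a,b} + (c.b.0 + a.(0 + 0)) + ((b.0)\{a,b}\{a,c} + a.(a.X)\{a})))\{a} has moves stopped
  n2 = 0 + 0 has moves stopped
  n3 = b.0 has moves =b=> n4
  n4 = 0 has moves stopped
Coarsest stable partition (strong bisimilarity classes):
  B0 = {m0, n0}
  B1 = {m1, m2, m4, n1, n2, n4}
  B2 = {m3, n3}
m0 ∈ B0, n0 ∈ B0 → same block
Bisimilar ⇒ trace-equivalent.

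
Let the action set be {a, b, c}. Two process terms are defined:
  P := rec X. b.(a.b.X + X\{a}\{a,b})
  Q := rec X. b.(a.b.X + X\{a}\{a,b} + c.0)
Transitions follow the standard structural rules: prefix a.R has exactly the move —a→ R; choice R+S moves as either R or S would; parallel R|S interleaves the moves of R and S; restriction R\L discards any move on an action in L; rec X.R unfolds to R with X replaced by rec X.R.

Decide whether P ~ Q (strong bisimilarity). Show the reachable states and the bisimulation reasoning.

not bisimilar

P's transition system — 3 states:
  u0 = rec X. b.(a.b.X + X\{a}\{a,b}) → =b=> u1
  u1 = a.b.(rec X. b.(a.b.X + X\{a}\{a,b})) + (rec X. b.(a.b.X + X\{a}\{a,b}))\{a}\{a,b} → =a=> u2
  u2 = b.(rec X. b.(a.b.X + X\{a}\{a,b})) → =b=> u0
Q's transition system — 4 states:
  v0 = rec X. b.(a.b.X + X\{a}\{a,b} + c.0) → =b=> v1
  v1 = a.b.(rec X. b.(a.b.X + X\{a}\{a,b} + c.0)) + (rec X. b.(a.b.X + X\{a}\{a,b} + c.0))\{a}\{a,b} + c.0 → =a=> v2, =c=> v3
  v2 = b.(rec X. b.(a.b.X + X\{a}\{a,b} + c.0)) → =b=> v0
  v3 = 0 → deadlocked
Bisimilarity quotient blocks:
  B0 = {u0}
  B1 = {u1}
  B2 = {u2}
  B3 = {v0}
  B4 = {v1}
  B5 = {v2}
  B6 = {v3}
u0 ∈ B0, v0 ∈ B3 → different blocks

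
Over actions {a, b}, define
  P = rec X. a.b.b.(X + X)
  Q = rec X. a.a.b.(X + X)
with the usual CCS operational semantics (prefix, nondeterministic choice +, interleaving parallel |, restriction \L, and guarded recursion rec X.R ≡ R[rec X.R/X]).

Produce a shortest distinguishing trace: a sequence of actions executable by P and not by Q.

ab

LTS(P): 4 reachable states
  u0 = rec X. a.b.b.(X + X) → ··a··> u1
  u1 = b.b.((rec X. a.b.b.(X + X)) + (rec X. a.b.b.(X + X))) → ··b··> u2
  u2 = b.((rec X. a.b.b.(X + X)) + (rec X. a.b.b.(X + X))) → ··b··> u3
  u3 = (rec X. a.b.b.(X + X)) + (rec X. a.b.b.(X + X)) → ··a··> u1
LTS(Q): 4 reachable states
  v0 = rec X. a.a.b.(X + X) → ··a··> v1
  v1 = a.b.((rec X. a.a.b.(X + X)) + (rec X. a.a.b.(X + X))) → ··a··> v2
  v2 = b.((rec X. a.a.b.(X + X)) + (rec X. a.a.b.(X + X))) → ··b··> v3
  v3 = (rec X. a.a.b.(X + X)) + (rec X. a.a.b.(X + X)) → ··a··> v1
Trace ⟨ab⟩ through P, begin at {u0}:
  step 1 (a): {u1}
  step 2 (b): {u2}
  P completes σ.
Trace ⟨ab⟩ through Q, begin at {v0}:
  step 1 (a): {v1}
  step 2 (b): no successor for Q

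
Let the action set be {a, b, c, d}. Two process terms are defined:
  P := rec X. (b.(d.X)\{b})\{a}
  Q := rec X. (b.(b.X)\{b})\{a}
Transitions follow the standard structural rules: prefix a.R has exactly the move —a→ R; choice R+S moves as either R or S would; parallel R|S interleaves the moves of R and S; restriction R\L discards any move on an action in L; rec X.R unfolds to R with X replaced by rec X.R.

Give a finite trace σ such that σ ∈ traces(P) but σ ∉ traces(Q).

bd

LTS(P): 3 reachable states
  u0 = rec X. (b.(d.X)\{b})\{a} has moves --b--▸ u1
  u1 = (d.(rec X. (b.(d.X)\{b})\{a}))\{b}\{a} has moves --d--▸ u2
  u2 = (rec X. (b.(d.X)\{b})\{a})\{b}\{a} has moves stopped
LTS(Q): 2 reachable states
  v0 = rec X. (b.(b.X)\{b})\{a} has moves --b--▸ v1
  v1 = (b.(rec X. (b.(b.X)\{b})\{a}))\{b}\{a} has moves stopped
Run σ = ⟨bd⟩ on P: start {u0}
  after b @ step 1: {u1}
  after d @ step 2: {u2}
  P completes σ.
Run σ = ⟨bd⟩ on Q: start {v0}
  after b @ step 1: {v1}
  after d @ step 2: ∅  — Q cannot continue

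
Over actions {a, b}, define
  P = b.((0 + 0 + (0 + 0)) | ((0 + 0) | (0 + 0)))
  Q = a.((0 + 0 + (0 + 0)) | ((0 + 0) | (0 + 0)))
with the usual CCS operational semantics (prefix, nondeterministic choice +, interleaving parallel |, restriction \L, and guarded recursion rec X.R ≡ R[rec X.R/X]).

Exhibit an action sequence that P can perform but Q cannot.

b

P's transition system — 2 states:
  m0 = b.((0 + 0 + (0 + 0)) | ((0 + 0) | (0 + 0))) has moves --b--▸ m1
  m1 = (0 + 0 + (0 + 0)) | ((0 + 0) | (0 + 0)) has moves ·
Q's transition system — 2 states:
  n0 = a.((0 + 0 + (0 + 0)) | ((0 + 0) | (0 + 0))) has moves --a--▸ n1
  n1 = (0 + 0 + (0 + 0)) | ((0 + 0) | (0 + 0)) has moves ·
Run σ = ⟨b⟩ on P: start {m0}
  step 1 (b): {m1}
  ✓ P
Run σ = ⟨b⟩ on Q: start {n0}
  step 1 (b): ∅ (Q stuck)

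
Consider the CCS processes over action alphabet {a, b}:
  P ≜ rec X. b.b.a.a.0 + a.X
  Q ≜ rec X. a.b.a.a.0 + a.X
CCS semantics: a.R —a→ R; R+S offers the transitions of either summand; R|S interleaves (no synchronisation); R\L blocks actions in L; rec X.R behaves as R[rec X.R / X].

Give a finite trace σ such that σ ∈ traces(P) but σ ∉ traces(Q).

Reachable graph of P (5 states):
  u0 = rec X. b.b.a.a.0 + a.X has moves --a--▸ u0, --b--▸ u1
  u1 = b.a.a.0 has moves --b--▸ u2
  u2 = a.a.0 has moves --a--▸ u3
  u3 = a.0 has moves --a--▸ u4
  u4 = 0 has moves ∅
Reachable graph of Q (5 states):
  v0 = rec X. a.b.a.a.0 + a.X has moves --a--▸ v0, --a--▸ v1
  v1 = b.a.a.0 has moves --b--▸ v2
  v2 = a.a.0 has moves --a--▸ v3
  v3 = a.0 has moves --a--▸ v4
  v4 = 0 has moves ∅
Trace ⟨b⟩ through P, begin at {u0}:
  [1] b ⇒ {u1}
  — P admits the full trace.
Trace ⟨b⟩ through Q, begin at {v0}:
  [1] b ⇒ ∅  — Q cannot continue

b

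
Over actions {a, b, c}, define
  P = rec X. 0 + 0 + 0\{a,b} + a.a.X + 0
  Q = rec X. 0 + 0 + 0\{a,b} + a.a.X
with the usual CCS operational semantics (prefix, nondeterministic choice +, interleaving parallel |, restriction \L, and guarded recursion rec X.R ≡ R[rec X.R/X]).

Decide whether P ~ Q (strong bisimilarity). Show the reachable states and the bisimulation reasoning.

Reachable graph of P (2 states):
  m0 = rec X. 0 + 0 + 0\{a,b} + a.a.X + 0 ⊢ —a→ m1
  m1 = a.(rec X. 0 + 0 + 0\{a,b} + a.a.X + 0) ⊢ —a→ m0
Reachable graph of Q (2 states):
  n0 = rec X. 0 + 0 + 0\{a,b} + a.a.X ⊢ —a→ n1
  n1 = a.(rec X. 0 + 0 + 0\{a,b} + a.a.X) ⊢ —a→ n0
Bisimilarity quotient blocks:
  B0 = {m0, m1, n0, n1}
m0 ∈ B0, n0 ∈ B0 → same block

P ~ Q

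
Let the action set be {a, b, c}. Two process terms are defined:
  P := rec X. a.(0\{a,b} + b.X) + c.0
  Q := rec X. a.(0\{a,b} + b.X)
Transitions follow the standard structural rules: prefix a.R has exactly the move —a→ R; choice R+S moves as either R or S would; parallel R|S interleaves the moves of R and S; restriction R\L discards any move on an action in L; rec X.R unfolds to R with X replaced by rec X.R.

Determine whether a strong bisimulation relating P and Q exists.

P ≁ Q

P's transition system — 3 states:
  u0 = rec X. a.(0\{a,b} + b.X) + c.0 :: ··a··> u1, ··c··> u2
  u1 = 0\{a,b} + b.(rec X. a.(0\{a,b} + b.X) + c.0) :: ··b··> u0
  u2 = 0 :: ∅
Q's transition system — 2 states:
  v0 = rec X. a.(0\{a,b} + b.X) :: ··a··> v1
  v1 = 0\{a,b} + b.(rec X. a.(0\{a,b} + b.X)) :: ··b··> v0
Partition-refinement fixed point:
  B0 = {u0}
  B1 = {u1}
  B2 = {u2}
  B3 = {v0}
  B4 = {v1}
u0 ∈ B0, v0 ∈ B3 → different blocks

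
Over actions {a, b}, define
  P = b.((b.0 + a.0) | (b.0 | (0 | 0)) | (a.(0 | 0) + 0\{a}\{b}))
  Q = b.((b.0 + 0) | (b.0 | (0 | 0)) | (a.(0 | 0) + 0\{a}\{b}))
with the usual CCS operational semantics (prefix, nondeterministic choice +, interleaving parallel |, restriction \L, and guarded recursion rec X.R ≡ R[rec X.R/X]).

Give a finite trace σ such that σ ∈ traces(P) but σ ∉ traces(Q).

baa

Reachable graph of P (9 states):
  u0 = b.((b.0 + a.0) | (b.0 | (0 | 0)) | (a.(0 | 0) + 0\{a}\{b})) | --b--▸ u1
  u1 = (b.0 + a.0) | (b.0 | (0 | 0)) | (a.(0 | 0) + 0\{a}\{b}) | --a--▸ u2, --a--▸ u3, --b--▸ u3, --b--▸ u4
  u2 = (b.0 + a.0) | (b.0 | (0 | 0)) | (0 | 0) | --a--▸ u5, --b--▸ u5, --b--▸ u6
  u3 = 0 | (b.0 | (0 | 0)) | (a.(0 | 0) + 0\{a}\{b}) | --a--▸ u5, --b--▸ u7
  u4 = (b.0 + a.0) | (0 | (0 | 0)) | (a.(0 | 0) + 0\{a}\{b}) | --a--▸ u6, --a--▸ u7, --b--▸ u7
  u5 = 0 | (b.0 | (0 | 0)) | (0 | 0) | --b--▸ u8
  u6 = (b.0 + a.0) | (0 | (0 | 0)) | (0 | 0) | --a--▸ u8, --b--▸ u8
  u7 = 0 | (0 | (0 | 0)) | (a.(0 | 0) + 0\{a}\{b}) | --a--▸ u8
  u8 = 0 | (0 | (0 | 0)) | (0 | 0) | stopped
Reachable graph of Q (9 states):
  v0 = b.((b.0 + 0) | (b.0 | (0 | 0)) | (a.(0 | 0) + 0\{a}\{b})) | --b--▸ v1
  v1 = (b.0 + 0) | (b.0 | (0 | 0)) | (a.(0 | 0) + 0\{a}\{b}) | --a--▸ v2, --b--▸ v3, --b--▸ v4
  v2 = (b.0 + 0) | (b.0 | (0 | 0)) | (0 | 0) | --b--▸ v5, --b--▸ v6
  v3 = (b.0 + 0) | (0 | (0 | 0)) | (a.(0 | 0) + 0\{a}\{b}) | --a--▸ v5, --b--▸ v7
  v4 = 0 | (b.0 | (0 | 0)) | (a.(0 | 0) + 0\{a}\{b}) | --a--▸ v6, --b--▸ v7
  v5 = (b.0 + 0) | (0 | (0 | 0)) | (0 | 0) | --b--▸ v8
  v6 = 0 | (b.0 | (0 | 0)) | (0 | 0) | --b--▸ v8
  v7 = 0 | (0 | (0 | 0)) | (a.(0 | 0) + 0\{a}\{b}) | --a--▸ v8
  v8 = 0 | (0 | (0 | 0)) | (0 | 0) | stopped
Run σ = ⟨baa⟩ on P: start {u0}
  after b @ step 1: {u1}
  after a @ step 2: {u2, u3}
  after a @ step 3: {u5}
  P completes σ.
Run σ = ⟨baa⟩ on Q: start {v0}
  after b @ step 1: {v1}
  after a @ step 2: {v2}
  after a @ step 3: no successor for Q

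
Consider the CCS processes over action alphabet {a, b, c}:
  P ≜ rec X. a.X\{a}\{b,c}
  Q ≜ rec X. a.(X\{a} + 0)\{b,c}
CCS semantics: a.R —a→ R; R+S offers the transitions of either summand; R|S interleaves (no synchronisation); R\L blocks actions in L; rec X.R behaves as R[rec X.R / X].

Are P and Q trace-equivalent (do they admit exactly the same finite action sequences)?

YES

P's transition system — 2 states:
  u0 = rec X. a.X\{a}\{b,c} ⊢ =a=> u1
  u1 = (rec X. a.X\{a}\{b,c})\{a}\{b,c} ⊢ deadlocked
Q's transition system — 2 states:
  v0 = rec X. a.(X\{a} + 0)\{b,c} ⊢ =a=> v1
  v1 = ((rec X. a.(X\{a} + 0)\{b,c})\{a} + 0)\{b,c} ⊢ deadlocked
Partition-refinement fixed point:
  B0 = {u0, v0}
  B1 = {u1, v1}
u0 ∈ B0, v0 ∈ B0 → same block
Bisimilar ⇒ trace-equivalent.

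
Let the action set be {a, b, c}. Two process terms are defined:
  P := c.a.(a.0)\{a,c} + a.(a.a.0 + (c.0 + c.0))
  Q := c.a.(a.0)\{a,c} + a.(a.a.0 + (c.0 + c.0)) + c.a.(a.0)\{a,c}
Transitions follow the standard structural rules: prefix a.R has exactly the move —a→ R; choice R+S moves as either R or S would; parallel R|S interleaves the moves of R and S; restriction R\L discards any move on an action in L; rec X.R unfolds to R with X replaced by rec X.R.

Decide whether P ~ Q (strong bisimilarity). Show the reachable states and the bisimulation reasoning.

Reachable graph of P (6 states):
  u0 = c.a.(a.0)\{a,c} + a.(a.a.0 + (c.0 + c.0)) → -a-> u1, -c-> u2
  u1 = a.a.0 + (c.0 + c.0) → -a-> u3, -c-> u4
  u2 = a.(a.0)\{a,c} → -a-> u5
  u3 = a.0 → -a-> u4
  u4 = 0 → stopped
  u5 = (a.0)\{a,c} → stopped
Reachable graph of Q (6 states):
  v0 = c.a.(a.0)\{a,c} + a.(a.a.0 + (c.0 + c.0)) + c.a.(a.0)\{a,c} → -a-> v1, -c-> v2
  v1 = a.a.0 + (c.0 + c.0) → -a-> v3, -c-> v4
  v2 = a.(a.0)\{a,c} → -a-> v5
  v3 = a.0 → -a-> v4
  v4 = 0 → stopped
  v5 = (a.0)\{a,c} → stopped
Partition-refinement fixed point:
  B0 = {u0, v0}
  B1 = {u1, v1}
  B2 = {u4, u5, v4, v5}
  B3 = {u2, u3, v2, v3}
u0 ∈ B0, v0 ∈ B0 → same block

YES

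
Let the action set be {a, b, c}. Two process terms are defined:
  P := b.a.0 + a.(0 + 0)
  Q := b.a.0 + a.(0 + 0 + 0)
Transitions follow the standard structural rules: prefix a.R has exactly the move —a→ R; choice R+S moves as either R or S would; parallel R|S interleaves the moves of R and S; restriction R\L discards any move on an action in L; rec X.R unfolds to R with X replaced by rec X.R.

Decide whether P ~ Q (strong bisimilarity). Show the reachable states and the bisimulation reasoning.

P's transition system — 4 states:
  s0 = b.a.0 + a.(0 + 0) | —a→ s1, —b→ s2
  s1 = 0 + 0 | ·
  s2 = a.0 | —a→ s3
  s3 = 0 | ·
Q's transition system — 4 states:
  t0 = b.a.0 + a.(0 + 0 + 0) | —a→ t1, —b→ t2
  t1 = 0 + 0 + 0 | ·
  t2 = a.0 | —a→ t3
  t3 = 0 | ·
Bisimilarity quotient blocks:
  B0 = {s0, t0}
  B1 = {s1, s3, t1, t3}
  B2 = {s2, t2}
s0 ∈ B0, t0 ∈ B0 → same block

P ~ Q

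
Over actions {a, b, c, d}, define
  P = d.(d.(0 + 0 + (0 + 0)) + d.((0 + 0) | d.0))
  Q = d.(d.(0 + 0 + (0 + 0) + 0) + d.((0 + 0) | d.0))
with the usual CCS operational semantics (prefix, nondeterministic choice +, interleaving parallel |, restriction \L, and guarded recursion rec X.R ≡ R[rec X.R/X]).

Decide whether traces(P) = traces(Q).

traces(P) = traces(Q)

P's transition system — 5 states:
  p0 = d.(d.(0 + 0 + (0 + 0)) + d.((0 + 0) | d.0)) | -d-> p1
  p1 = d.(0 + 0 + (0 + 0)) + d.((0 + 0) | d.0) | -d-> p2, -d-> p3
  p2 = (0 + 0) | d.0 | -d-> p4
  p3 = 0 + 0 + (0 + 0) | stopped
  p4 = (0 + 0) | 0 | stopped
Q's transition system — 5 states:
  q0 = d.(d.(0 + 0 + (0 + 0) + 0) + d.((0 + 0) | d.0)) | -d-> q1
  q1 = d.(0 + 0 + (0 + 0) + 0) + d.((0 + 0) | d.0) | -d-> q2, -d-> q3
  q2 = (0 + 0) | d.0 | -d-> q4
  q3 = 0 + 0 + (0 + 0) + 0 | stopped
  q4 = (0 + 0) | 0 | stopped
Coarsest stable partition (strong bisimilarity classes):
  B0 = {p0, q0}
  B1 = {p1, q1}
  B2 = {p2, q2}
  B3 = {p3, p4, q3, q4}
p0 ∈ B0, q0 ∈ B0 → same block
Bisimilar ⇒ trace-equivalent.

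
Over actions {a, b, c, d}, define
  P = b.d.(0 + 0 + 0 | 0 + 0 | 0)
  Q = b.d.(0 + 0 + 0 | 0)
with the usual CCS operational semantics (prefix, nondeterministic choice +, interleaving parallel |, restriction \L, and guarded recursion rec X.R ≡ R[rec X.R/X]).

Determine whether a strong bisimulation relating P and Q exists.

P ~ Q

P's transition system — 3 states:
  u0 = b.d.(0 + 0 + 0 | 0 + 0 | 0) has moves —b→ u1
  u1 = d.(0 + 0 + 0 | 0 + 0 | 0) has moves —d→ u2
  u2 = 0 + 0 + 0 | 0 + 0 | 0 has moves ·
Q's transition system — 3 states:
  v0 = b.d.(0 + 0 + 0 | 0) has moves —b→ v1
  v1 = d.(0 + 0 + 0 | 0) has moves —d→ v2
  v2 = 0 + 0 + 0 | 0 has moves ·
Bisimilarity quotient blocks:
  B0 = {u0, v0}
  B1 = {u1, v1}
  B2 = {u2, v2}
u0 ∈ B0, v0 ∈ B0 → same block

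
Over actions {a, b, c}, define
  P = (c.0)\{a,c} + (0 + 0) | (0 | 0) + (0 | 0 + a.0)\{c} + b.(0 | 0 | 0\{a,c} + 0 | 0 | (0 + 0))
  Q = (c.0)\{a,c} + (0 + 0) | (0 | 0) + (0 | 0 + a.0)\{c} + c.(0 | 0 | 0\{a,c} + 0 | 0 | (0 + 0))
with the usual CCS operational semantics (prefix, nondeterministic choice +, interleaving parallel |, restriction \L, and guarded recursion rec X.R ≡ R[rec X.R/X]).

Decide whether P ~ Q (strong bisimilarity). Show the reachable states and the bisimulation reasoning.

LTS(P): 3 reachable states
  p0 = (c.0)\{a,c} + (0 + 0) | (0 | 0) + (0 | 0 + a.0)\{c} + b.(0 | 0 | 0\{a,c} + 0 | 0 | (0 + 0)) has moves ··a··> p1, ··b··> p2
  p1 = 0\{c} has moves (no moves)
  p2 = 0 | 0 | 0\{a,c} + 0 | 0 | (0 + 0) has moves (no moves)
LTS(Q): 3 reachable states
  q0 = (c.0)\{a,c} + (0 + 0) | (0 | 0) + (0 | 0 + a.0)\{c} + c.(0 | 0 | 0\{a,c} + 0 | 0 | (0 + 0)) has moves ··a··> q1, ··c··> q2
  q1 = 0\{c} has moves (no moves)
  q2 = 0 | 0 | 0\{a,c} + 0 | 0 | (0 + 0) has moves (no moves)
Partition-refinement fixed point:
  B0 = {p0}
  B1 = {p1, p2, q1, q2}
  B2 = {q0}
p0 ∈ B0, q0 ∈ B2 → different blocks

NO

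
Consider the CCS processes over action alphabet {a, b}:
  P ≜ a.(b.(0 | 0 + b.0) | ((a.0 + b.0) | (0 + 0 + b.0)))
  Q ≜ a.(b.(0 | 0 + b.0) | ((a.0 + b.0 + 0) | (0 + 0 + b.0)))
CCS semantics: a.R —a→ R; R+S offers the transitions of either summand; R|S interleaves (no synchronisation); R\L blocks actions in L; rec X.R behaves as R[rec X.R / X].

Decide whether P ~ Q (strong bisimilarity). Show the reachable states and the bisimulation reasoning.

Reachable graph of P (13 states):
  u0 = a.(b.(0 | 0 + b.0) | ((a.0 + b.0) | (0 + 0 + b.0))) → -a-> u1
  u1 = b.(0 | 0 + b.0) | ((a.0 + b.0) | (0 + 0 + b.0)) → -a-> u2, -b-> u2, -b-> u3, -b-> u4
  u2 = b.(0 | 0 + b.0) | (0 | (0 + 0 + b.0)) → -b-> u5, -b-> u6
  u3 = (0 | 0 + b.0) | ((a.0 + b.0) | (0 + 0 + b.0)) → -a-> u5, -b-> u5, -b-> u7, -b-> u8
  u4 = b.(0 | 0 + b.0) | ((a.0 + b.0) | 0) → -a-> u6, -b-> u6, -b-> u7
  u5 = (0 | 0 + b.0) | (0 | (0 + 0 + b.0)) → -b-> u10, -b-> u9
  u6 = b.(0 | 0 + b.0) | (0 | 0) → -b-> u9
  u7 = (0 | 0 + b.0) | ((a.0 + b.0) | 0) → -a-> u9, -b-> u11, -b-> u9
  u8 = 0 | ((a.0 + b.0) | (0 + 0 + b.0)) → -a-> u10, -b-> u10, -b-> u11
  u9 = (0 | 0 + b.0) | (0 | 0) → -b-> u12
  u10 = 0 | (0 | (0 + 0 + b.0)) → -b-> u12
  u11 = 0 | ((a.0 + b.0) | 0) → -a-> u12, -b-> u12
  u12 = 0 | (0 | 0) → deadlocked
Reachable graph of Q (13 states):
  v0 = a.(b.(0 | 0 + b.0) | ((a.0 + b.0 + 0) | (0 + 0 + b.0))) → -a-> v1
  v1 = b.(0 | 0 + b.0) | ((a.0 + b.0 + 0) | (0 + 0 + b.0)) → -a-> v2, -b-> v2, -b-> v3, -b-> v4
  v2 = b.(0 | 0 + b.0) | (0 | (0 + 0 + b.0)) → -b-> v5, -b-> v6
  v3 = (0 | 0 + b.0) | ((a.0 + b.0 + 0) | (0 + 0 + b.0)) → -a-> v5, -b-> v5, -b-> v7, -b-> v8
  v4 = b.(0 | 0 + b.0) | ((a.0 + b.0 + 0) | 0) → -a-> v6, -b-> v6, -b-> v7
  v5 = (0 | 0 + b.0) | (0 | (0 + 0 + b.0)) → -b-> v10, -b-> v9
  v6 = b.(0 | 0 + b.0) | (0 | 0) → -b-> v9
  v7 = (0 | 0 + b.0) | ((a.0 + b.0 + 0) | 0) → -a-> v9, -b-> v11, -b-> v9
  v8 = 0 | ((a.0 + b.0 + 0) | (0 + 0 + b.0)) → -a-> v10, -b-> v10, -b-> v11
  v9 = (0 | 0 + b.0) | (0 | 0) → -b-> v12
  v10 = 0 | (0 | (0 + 0 + b.0)) → -b-> v12
  v11 = 0 | ((a.0 + b.0 + 0) | 0) → -a-> v12, -b-> v12
  v12 = 0 | (0 | 0) → deadlocked
Partition-refinement fixed point:
  B0 = {u0, v0}
  B1 = {u1, v1}
  B2 = {u2, v2}
  B3 = {u5, u6, v5, v6}
  B4 = {u10, u9, v10, v9}
  B5 = {u12, v12}
  B6 = {u3, u4, v3, v4}
  B7 = {u7, u8, v7, v8}
  B8 = {u11, v11}
u0 ∈ B0, v0 ∈ B0 → same block

P ~ Q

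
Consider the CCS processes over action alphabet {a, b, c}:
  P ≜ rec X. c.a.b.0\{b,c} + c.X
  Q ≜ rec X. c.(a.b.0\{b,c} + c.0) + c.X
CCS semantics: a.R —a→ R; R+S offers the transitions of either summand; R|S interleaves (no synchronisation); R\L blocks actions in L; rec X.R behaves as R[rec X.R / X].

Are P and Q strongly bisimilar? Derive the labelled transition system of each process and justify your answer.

not bisimilar

LTS(P): 4 reachable states
  m0 = rec X. c.a.b.0\{b,c} + c.X ⊢ -c-> m0, -c-> m1
  m1 = a.b.0\{b,c} ⊢ -a-> m2
  m2 = b.0\{b,c} ⊢ -b-> m3
  m3 = 0\{b,c} ⊢ stopped
LTS(Q): 5 reachable states
  n0 = rec X. c.(a.b.0\{b,c} + c.0) + c.X ⊢ -c-> n0, -c-> n1
  n1 = a.b.0\{b,c} + c.0 ⊢ -a-> n2, -c-> n3
  n2 = b.0\{b,c} ⊢ -b-> n4
  n3 = 0 ⊢ stopped
  n4 = 0\{b,c} ⊢ stopped
Bisimilarity quotient blocks:
  B0 = {m0}
  B1 = {m1}
  B2 = {m2, n2}
  B3 = {m3, n3, n4}
  B4 = {n0}
  B5 = {n1}
m0 ∈ B0, n0 ∈ B4 → different blocks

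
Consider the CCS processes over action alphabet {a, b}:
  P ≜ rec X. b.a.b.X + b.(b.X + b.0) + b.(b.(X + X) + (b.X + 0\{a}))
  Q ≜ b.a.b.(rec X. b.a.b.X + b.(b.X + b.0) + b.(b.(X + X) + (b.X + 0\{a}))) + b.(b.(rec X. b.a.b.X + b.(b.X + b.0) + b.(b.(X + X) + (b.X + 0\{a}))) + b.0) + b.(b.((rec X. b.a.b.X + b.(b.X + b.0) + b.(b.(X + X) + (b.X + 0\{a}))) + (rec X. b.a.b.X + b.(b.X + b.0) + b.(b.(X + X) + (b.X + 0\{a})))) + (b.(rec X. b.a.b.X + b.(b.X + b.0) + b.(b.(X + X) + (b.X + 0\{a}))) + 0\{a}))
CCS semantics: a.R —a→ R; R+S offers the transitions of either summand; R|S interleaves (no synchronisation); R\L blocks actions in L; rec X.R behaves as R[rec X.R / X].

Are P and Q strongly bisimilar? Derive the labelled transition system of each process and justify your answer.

YES

P's transition system — 7 states:
  p0 = rec X. b.a.b.X + b.(b.X + b.0) + b.(b.(X + X) + (b.X + 0\{a})) → —b→ p1, —b→ p2, —b→ p3
  p1 = a.b.(rec X. b.a.b.X + b.(b.X + b.0) + b.(b.(X + X) + (b.X + 0\{a}))) → —a→ p4
  p2 = b.((rec X. b.a.b.X + b.(b.X + b.0) + b.(b.(X + X) + (b.X + 0\{a}))) + (rec X. b.a.b.X + b.(b.X + b.0) + b.(b.(X + X) + (b.X + 0\{a})))) + (b.(rec X. b.a.b.X + b.(b.X + b.0) + b.(b.(X + X) + (b.X + 0\{a}))) + 0\{a}) → —b→ p0, —b→ p5
  p3 = b.(rec X. b.a.b.X + b.(b.X + b.0) + b.(b.(X + X) + (b.X + 0\{a}))) + b.0 → —b→ p0, —b→ p6
  p4 = b.(rec X. b.a.b.X + b.(b.X + b.0) + b.(b.(X + X) + (b.X + 0\{a}))) → —b→ p0
  p5 = (rec X. b.a.b.X + b.(b.X + b.0) + b.(b.(X + X) + (b.X + 0\{a}))) + (rec X. b.a.b.X + b.(b.X + b.0) + b.(b.(X + X) + (b.X + 0\{a}))) → —b→ p1, —b→ p2, —b→ p3
  p6 = 0 → stopped
Q's transition system — 8 states:
  q0 = b.a.b.(rec X. b.a.b.X + b.(b.X + b.0) + b.(b.(X + X) + (b.X + 0\{a}))) + b.(b.(rec X. b.a.b.X + b.(b.X + b.0) + b.(b.(X + X) + (b.X + 0\{a}))) + b.0) + b.(b.((rec X. b.a.b.X + b.(b.X + b.0) + b.(b.(X + X) + (b.X + 0\{a}))) + (rec X. b.a.b.X + b.(b.X + b.0) + b.(b.(X + X) + (b.X + 0\{a})))) + (b.(rec X. b.a.b.X + b.(b.X + b.0) + b.(b.(X + X) + (b.X + 0\{a}))) + 0\{a})) → —b→ q1, —b→ q2, —b→ q3
  q1 = a.b.(rec X. b.a.b.X + b.(b.X + b.0) + b.(b.(X + X) + (b.X + 0\{a}))) → —a→ q4
  q2 = b.((rec X. b.a.b.X + b.(b.X + b.0) + b.(b.(X + X) + (b.X + 0\{a}))) + (rec X. b.a.b.X + b.(b.X + b.0) + b.(b.(X + X) + (b.X + 0\{a})))) + (b.(rec X. b.a.b.X + b.(b.X + b.0) + b.(b.(X + X) + (b.X + 0\{a}))) + 0\{a}) → —b→ q5, —b→ q6
  q3 = b.(rec X. b.a.b.X + b.(b.X + b.0) + b.(b.(X + X) + (b.X + 0\{a}))) + b.0 → —b→ q6, —b→ q7
  q4 = b.(rec X. b.a.b.X + b.(b.X + b.0) + b.(b.(X + X) + (b.X + 0\{a}))) → —b→ q6
  q5 = (rec X. b.a.b.X + b.(b.X + b.0) + b.(b.(X + X) + (b.X + 0\{a}))) + (rec X. b.a.b.X + b.(b.X + b.0) + b.(b.(X + X) + (b.X + 0\{a}))) → —b→ q1, —b→ q2, —b→ q3
  q6 = rec X. b.a.b.X + b.(b.X + b.0) + b.(b.(X + X) + (b.X + 0\{a})) → —b→ q1, —b→ q2, —b→ q3
  q7 = 0 → stopped
Coarsest stable partition (strong bisimilarity classes):
  B0 = {p0, p5, q0, q5, q6}
  B1 = {p2, p4, q2, q4}
  B2 = {p3, q3}
  B3 = {p6, q7}
  B4 = {p1, q1}
p0 ∈ B0, q0 ∈ B0 → same block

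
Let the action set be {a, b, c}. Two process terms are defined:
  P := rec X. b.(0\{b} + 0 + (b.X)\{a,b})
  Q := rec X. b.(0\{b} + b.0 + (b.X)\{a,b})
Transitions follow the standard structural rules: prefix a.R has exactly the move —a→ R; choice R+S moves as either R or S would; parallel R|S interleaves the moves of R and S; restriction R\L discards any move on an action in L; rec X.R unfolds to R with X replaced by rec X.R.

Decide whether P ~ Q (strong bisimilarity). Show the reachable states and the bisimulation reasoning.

P's transition system — 2 states:
  m0 = rec X. b.(0\{b} + 0 + (b.X)\{a,b}) ⊢ ··b··> m1
  m1 = 0\{b} + 0 + (b.(rec X. b.(0\{b} + 0 + (b.X)\{a,b})))\{a,b} ⊢ (no moves)
Q's transition system — 3 states:
  n0 = rec X. b.(0\{b} + b.0 + (b.X)\{a,b}) ⊢ ··b··> n1
  n1 = 0\{b} + b.0 + (b.(rec X. b.(0\{b} + b.0 + (b.X)\{a,b})))\{a,b} ⊢ ··b··> n2
  n2 = 0 ⊢ (no moves)
Coarsest stable partition (strong bisimilarity classes):
  B0 = {m0, n1}
  B1 = {m1, n2}
  B2 = {n0}
m0 ∈ B0, n0 ∈ B2 → different blocks

not bisimilar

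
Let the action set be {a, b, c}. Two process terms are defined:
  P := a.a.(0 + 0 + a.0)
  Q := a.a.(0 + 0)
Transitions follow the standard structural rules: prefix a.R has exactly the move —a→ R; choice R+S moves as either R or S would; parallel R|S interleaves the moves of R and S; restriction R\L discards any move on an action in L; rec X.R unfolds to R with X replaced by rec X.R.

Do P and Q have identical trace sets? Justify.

P's transition system — 4 states:
  p0 = a.a.(0 + 0 + a.0) :: —a→ p1
  p1 = a.(0 + 0 + a.0) :: —a→ p2
  p2 = 0 + 0 + a.0 :: —a→ p3
  p3 = 0 :: deadlocked
Q's transition system — 3 states:
  q0 = a.a.(0 + 0) :: —a→ q1
  q1 = a.(0 + 0) :: —a→ q2
  q2 = 0 + 0 :: deadlocked
Executing aaa from P (initial set {p0}):
  step 1 (a): {p1}
  step 2 (a): {p2}
  step 3 (a): {p3}
  — P admits the full trace.
Executing aaa from Q (initial set {q0}):
  step 1 (a): {q1}
  step 2 (a): {q2}
  step 3 (a): ∅ (Q stuck)

trace-distinct — witness ⟨aaa⟩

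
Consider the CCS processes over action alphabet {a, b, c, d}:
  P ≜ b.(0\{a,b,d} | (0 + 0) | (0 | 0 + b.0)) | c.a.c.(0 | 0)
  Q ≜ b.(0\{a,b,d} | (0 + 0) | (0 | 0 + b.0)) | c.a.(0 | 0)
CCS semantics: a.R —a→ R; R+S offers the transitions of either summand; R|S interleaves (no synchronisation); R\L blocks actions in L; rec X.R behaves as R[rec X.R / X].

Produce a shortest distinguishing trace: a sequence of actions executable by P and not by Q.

P's transition system — 12 states:
  s0 = b.(0\{a,b,d} | (0 + 0) | (0 | 0 + b.0)) | c.a.c.(0 | 0) :: ··b··> s1, ··c··> s2
  s1 = 0\{a,b,d} | (0 + 0) | (0 | 0 + b.0) | c.a.c.(0 | 0) :: ··b··> s3, ··c··> s4
  s2 = b.(0\{a,b,d} | (0 + 0) | (0 | 0 + b.0)) | a.c.(0 | 0) :: ··a··> s5, ··b··> s4
  s3 = 0\{a,b,d} | (0 + 0) | 0 | c.a.c.(0 | 0) :: ··c··> s6
  s4 = 0\{a,b,d} | (0 + 0) | (0 | 0 + b.0) | a.c.(0 | 0) :: ··a··> s7, ··b··> s6
  s5 = b.(0\{a,b,d} | (0 + 0) | (0 | 0 + b.0)) | c.(0 | 0) :: ··b··> s7, ··c··> s8
  s6 = 0\{a,b,d} | (0 + 0) | 0 | a.c.(0 | 0) :: ··a··> s9
  s7 = 0\{a,b,d} | (0 + 0) | (0 | 0 + b.0) | c.(0 | 0) :: ··b··> s9, ··c··> s10
  s8 = b.(0\{a,b,d} | (0 + 0) | (0 | 0 + b.0)) | (0 | 0) :: ··b··> s10
  s9 = 0\{a,b,d} | (0 + 0) | 0 | c.(0 | 0) :: ··c··> s11
  s10 = 0\{a,b,d} | (0 + 0) | (0 | 0 + b.0) | (0 | 0) :: ··b··> s11
  s11 = 0\{a,b,d} | (0 + 0) | 0 | (0 | 0) :: ·
Q's transition system — 9 states:
  t0 = b.(0\{a,b,d} | (0 + 0) | (0 | 0 + b.0)) | c.a.(0 | 0) :: ··b··> t1, ··c··> t2
  t1 = 0\{a,b,d} | (0 + 0) | (0 | 0 + b.0) | c.a.(0 | 0) :: ··b··> t3, ··c··> t4
  t2 = b.(0\{a,b,d} | (0 + 0) | (0 | 0 + b.0)) | a.(0 | 0) :: ··a··> t5, ··b··> t4
  t3 = 0\{a,b,d} | (0 + 0) | 0 | c.a.(0 | 0) :: ··c··> t6
  t4 = 0\{a,b,d} | (0 + 0) | (0 | 0 + b.0) | a.(0 | 0) :: ··a··> t7, ··b··> t6
  t5 = b.(0\{a,b,d} | (0 + 0) | (0 | 0 + b.0)) | (0 | 0) :: ··b··> t7
  t6 = 0\{a,b,d} | (0 + 0) | 0 | a.(0 | 0) :: ··a··> t8
  t7 = 0\{a,b,d} | (0 + 0) | (0 | 0 + b.0) | (0 | 0) :: ··b··> t8
  t8 = 0\{a,b,d} | (0 + 0) | 0 | (0 | 0) :: ·
Executing cac from P (initial set {s0}):
  step 1 (c): {s2}
  step 2 (a): {s5}
  step 3 (c): {s8}
  — P admits the full trace.
Executing cac from Q (initial set {t0}):
  step 1 (c): {t2}
  step 2 (a): {t5}
  step 3 (c): no successor for Q

cac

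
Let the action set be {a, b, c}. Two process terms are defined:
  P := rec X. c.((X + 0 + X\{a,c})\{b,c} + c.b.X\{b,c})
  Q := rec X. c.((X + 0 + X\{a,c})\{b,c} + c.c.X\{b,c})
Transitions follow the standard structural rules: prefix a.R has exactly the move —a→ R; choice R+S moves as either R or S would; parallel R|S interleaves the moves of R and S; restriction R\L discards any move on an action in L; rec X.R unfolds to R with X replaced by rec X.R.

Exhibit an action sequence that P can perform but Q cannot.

ccb

LTS(P): 4 reachable states
  p0 = rec X. c.((X + 0 + X\{a,c})\{b,c} + c.b.X\{b,c}) :: ··c··> p1
  p1 = ((rec X. c.((X + 0 + X\{a,c})\{b,c} + c.b.X\{b,c})) + 0 + (rec X. c.((X + 0 + X\{a,c})\{b,c} + c.b.X\{b,c}))\{a,c})\{b,c} + c.b.(rec X. c.((X + 0 + X\{a,c})\{b,c} + c.b.X\{b,c}))\{b,c} :: ··c··> p2
  p2 = b.(rec X. c.((X + 0 + X\{a,c})\{b,c} + c.b.X\{b,c}))\{b,c} :: ··b··> p3
  p3 = (rec X. c.((X + 0 + X\{a,c})\{b,c} + c.b.X\{b,c}))\{b,c} :: stopped
LTS(Q): 4 reachable states
  q0 = rec X. c.((X + 0 + X\{a,c})\{b,c} + c.c.X\{b,c}) :: ··c··> q1
  q1 = ((rec X. c.((X + 0 + X\{a,c})\{b,c} + c.c.X\{b,c})) + 0 + (rec X. c.((X + 0 + X\{a,c})\{b,c} + c.c.X\{b,c}))\{a,c})\{b,c} + c.c.(rec X. c.((X + 0 + X\{a,c})\{b,c} + c.c.X\{b,c}))\{b,c} :: ··c··> q2
  q2 = c.(rec X. c.((X + 0 + X\{a,c})\{b,c} + c.c.X\{b,c}))\{b,c} :: ··c··> q3
  q3 = (rec X. c.((X + 0 + X\{a,c})\{b,c} + c.c.X\{b,c}))\{b,c} :: stopped
Trace ⟨ccb⟩ through P, begin at {p0}:
  after c @ step 1: {p1}
  after c @ step 2: {p2}
  after b @ step 3: {p3}
  — P admits the full trace.
Trace ⟨ccb⟩ through Q, begin at {q0}:
  after c @ step 1: {q1}
  after c @ step 2: {q2}
  after b @ step 3: no successor for Q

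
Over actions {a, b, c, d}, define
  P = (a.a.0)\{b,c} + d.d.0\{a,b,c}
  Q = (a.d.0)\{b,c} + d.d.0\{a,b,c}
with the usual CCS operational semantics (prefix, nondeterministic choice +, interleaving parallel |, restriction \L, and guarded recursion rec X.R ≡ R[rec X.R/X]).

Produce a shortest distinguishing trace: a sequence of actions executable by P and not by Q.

aa

Reachable graph of P (5 states):
  s0 = (a.a.0)\{b,c} + d.d.0\{a,b,c} has moves -a-> s1, -d-> s2
  s1 = (a.0)\{b,c} has moves -a-> s3
  s2 = d.0\{a,b,c} has moves -d-> s4
  s3 = 0\{b,c} has moves ∅
  s4 = 0\{a,b,c} has moves ∅
Reachable graph of Q (5 states):
  t0 = (a.d.0)\{b,c} + d.d.0\{a,b,c} has moves -a-> t1, -d-> t2
  t1 = (d.0)\{b,c} has moves -d-> t3
  t2 = d.0\{a,b,c} has moves -d-> t4
  t3 = 0\{b,c} has moves ∅
  t4 = 0\{a,b,c} has moves ∅
Run σ = ⟨aa⟩ on P: start {s0}
  step 1 (a): {s1}
  step 2 (a): {s3}
  — P admits the full trace.
Run σ = ⟨aa⟩ on Q: start {t0}
  step 1 (a): {t1}
  step 2 (a): ∅ (Q stuck)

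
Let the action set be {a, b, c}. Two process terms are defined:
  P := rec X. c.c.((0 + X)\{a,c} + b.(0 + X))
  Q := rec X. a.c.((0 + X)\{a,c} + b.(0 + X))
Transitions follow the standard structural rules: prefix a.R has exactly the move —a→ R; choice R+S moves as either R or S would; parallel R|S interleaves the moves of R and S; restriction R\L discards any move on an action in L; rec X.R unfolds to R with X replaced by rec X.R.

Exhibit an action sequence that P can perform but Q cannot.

LTS(P): 4 reachable states
  m0 = rec X. c.c.((0 + X)\{a,c} + b.(0 + X)) → -c-> m1
  m1 = c.((0 + (rec X. c.c.((0 + X)\{a,c} + b.(0 + X))))\{a,c} + b.(0 + (rec X. c.c.((0 + X)\{a,c} + b.(0 + X))))) → -c-> m2
  m2 = (0 + (rec X. c.c.((0 + X)\{a,c} + b.(0 + X))))\{a,c} + b.(0 + (rec X. c.c.((0 + X)\{a,c} + b.(0 + X)))) → -b-> m3
  m3 = 0 + (rec X. c.c.((0 + X)\{a,c} + b.(0 + X))) → -c-> m1
LTS(Q): 4 reachable states
  n0 = rec X. a.c.((0 + X)\{a,c} + b.(0 + X)) → -a-> n1
  n1 = c.((0 + (rec X. a.c.((0 + X)\{a,c} + b.(0 + X))))\{a,c} + b.(0 + (rec X. a.c.((0 + X)\{a,c} + b.(0 + X))))) → -c-> n2
  n2 = (0 + (rec X. a.c.((0 + X)\{a,c} + b.(0 + X))))\{a,c} + b.(0 + (rec X. a.c.((0 + X)\{a,c} + b.(0 + X)))) → -b-> n3
  n3 = 0 + (rec X. a.c.((0 + X)\{a,c} + b.(0 + X))) → -a-> n1
Executing c from P (initial set {m0}):
  step 1 (c): {m1}
  P completes σ.
Executing c from Q (initial set {n0}):
  step 1 (c): ∅ (Q stuck)

c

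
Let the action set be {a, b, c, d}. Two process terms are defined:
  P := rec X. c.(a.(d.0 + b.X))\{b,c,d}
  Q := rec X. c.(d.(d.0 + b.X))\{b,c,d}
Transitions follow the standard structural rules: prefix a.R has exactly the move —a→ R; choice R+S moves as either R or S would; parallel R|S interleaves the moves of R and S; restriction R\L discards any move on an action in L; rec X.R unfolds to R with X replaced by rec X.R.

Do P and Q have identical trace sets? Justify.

NO — witness ⟨ca⟩

LTS(P): 3 reachable states
  p0 = rec X. c.(a.(d.0 + b.X))\{b,c,d} :: —c→ p1
  p1 = (a.(d.0 + b.(rec X. c.(a.(d.0 + b.X))\{b,c,d})))\{b,c,d} :: —a→ p2
  p2 = (d.0 + b.(rec X. c.(a.(d.0 + b.X))\{b,c,d}))\{b,c,d} :: stopped
LTS(Q): 2 reachable states
  q0 = rec X. c.(d.(d.0 + b.X))\{b,c,d} :: —c→ q1
  q1 = (d.(d.0 + b.(rec X. c.(d.(d.0 + b.X))\{b,c,d})))\{b,c,d} :: stopped
Executing ca from P (initial set {p0}):
  step 1 (c): {p1}
  step 2 (a): {p2}
  ✓ P
Executing ca from Q (initial set {q0}):
  step 1 (c): {q1}
  step 2 (a): no successor for Q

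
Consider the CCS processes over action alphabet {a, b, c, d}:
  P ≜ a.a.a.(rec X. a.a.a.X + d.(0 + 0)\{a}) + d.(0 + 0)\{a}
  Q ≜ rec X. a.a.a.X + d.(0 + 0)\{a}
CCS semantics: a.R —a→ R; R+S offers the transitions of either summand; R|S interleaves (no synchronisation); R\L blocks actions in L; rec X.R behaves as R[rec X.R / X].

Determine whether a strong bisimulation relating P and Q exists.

P's transition system — 5 states:
  u0 = a.a.a.(rec X. a.a.a.X + d.(0 + 0)\{a}) + d.(0 + 0)\{a} has moves —a→ u1, —d→ u2
  u1 = a.a.(rec X. a.a.a.X + d.(0 + 0)\{a}) has moves —a→ u3
  u2 = (0 + 0)\{a} has moves ∅
  u3 = a.(rec X. a.a.a.X + d.(0 + 0)\{a}) has moves —a→ u4
  u4 = rec X. a.a.a.X + d.(0 + 0)\{a} has moves —a→ u1, —d→ u2
Q's transition system — 4 states:
  v0 = rec X. a.a.a.X + d.(0 + 0)\{a} has moves —a→ v1, —d→ v2
  v1 = a.a.(rec X. a.a.a.X + d.(0 + 0)\{a}) has moves —a→ v3
  v2 = (0 + 0)\{a} has moves ∅
  v3 = a.(rec X. a.a.a.X + d.(0 + 0)\{a}) has moves —a→ v0
Bisimilarity quotient blocks:
  B0 = {u0, u4, v0}
  B1 = {u2, v2}
  B2 = {u1, v1}
  B3 = {u3, v3}
u0 ∈ B0, v0 ∈ B0 → same block

P ~ Q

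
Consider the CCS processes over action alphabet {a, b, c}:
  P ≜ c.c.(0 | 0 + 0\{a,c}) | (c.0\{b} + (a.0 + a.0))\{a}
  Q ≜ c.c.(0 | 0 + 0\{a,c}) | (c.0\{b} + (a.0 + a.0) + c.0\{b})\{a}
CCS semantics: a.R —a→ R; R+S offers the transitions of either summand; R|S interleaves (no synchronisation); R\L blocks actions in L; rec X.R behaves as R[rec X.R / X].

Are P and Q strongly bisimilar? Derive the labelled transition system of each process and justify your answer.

YES

LTS(P): 6 reachable states
  s0 = c.c.(0 | 0 + 0\{a,c}) | (c.0\{b} + (a.0 + a.0))\{a} | ··c··> s1, ··c··> s2
  s1 = c.(0 | 0 + 0\{a,c}) | (c.0\{b} + (a.0 + a.0))\{a} | ··c··> s3, ··c··> s4
  s2 = c.c.(0 | 0 + 0\{a,c}) | 0\{b}\{a} | ··c··> s4
  s3 = (0 | 0 + 0\{a,c}) | (c.0\{b} + (a.0 + a.0))\{a} | ··c··> s5
  s4 = c.(0 | 0 + 0\{a,c}) | 0\{b}\{a} | ··c··> s5
  s5 = (0 | 0 + 0\{a,c}) | 0\{b}\{a} | ·
LTS(Q): 6 reachable states
  t0 = c.c.(0 | 0 + 0\{a,c}) | (c.0\{b} + (a.0 + a.0) + c.0\{b})\{a} | ··c··> t1, ··c··> t2
  t1 = c.(0 | 0 + 0\{a,c}) | (c.0\{b} + (a.0 + a.0) + c.0\{b})\{a} | ··c··> t3, ··c··> t4
  t2 = c.c.(0 | 0 + 0\{a,c}) | 0\{b}\{a} | ··c··> t4
  t3 = (0 | 0 + 0\{a,c}) | (c.0\{b} + (a.0 + a.0) + c.0\{b})\{a} | ··c··> t5
  t4 = c.(0 | 0 + 0\{a,c}) | 0\{b}\{a} | ··c··> t5
  t5 = (0 | 0 + 0\{a,c}) | 0\{b}\{a} | ·
Bisimilarity quotient blocks:
  B0 = {s0, t0}
  B1 = {s1, s2, t1, t2}
  B2 = {s3, s4, t3, t4}
  B3 = {s5, t5}
s0 ∈ B0, t0 ∈ B0 → same block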